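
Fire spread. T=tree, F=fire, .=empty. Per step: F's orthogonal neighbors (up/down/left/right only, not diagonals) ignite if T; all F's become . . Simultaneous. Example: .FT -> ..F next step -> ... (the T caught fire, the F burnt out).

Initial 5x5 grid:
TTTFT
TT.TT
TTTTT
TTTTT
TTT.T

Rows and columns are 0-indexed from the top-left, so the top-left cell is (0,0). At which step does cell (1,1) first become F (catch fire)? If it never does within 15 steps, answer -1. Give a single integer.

Step 1: cell (1,1)='T' (+3 fires, +1 burnt)
Step 2: cell (1,1)='T' (+3 fires, +3 burnt)
Step 3: cell (1,1)='F' (+5 fires, +3 burnt)
  -> target ignites at step 3
Step 4: cell (1,1)='.' (+4 fires, +5 burnt)
Step 5: cell (1,1)='.' (+4 fires, +4 burnt)
Step 6: cell (1,1)='.' (+2 fires, +4 burnt)
Step 7: cell (1,1)='.' (+1 fires, +2 burnt)
Step 8: cell (1,1)='.' (+0 fires, +1 burnt)
  fire out at step 8

3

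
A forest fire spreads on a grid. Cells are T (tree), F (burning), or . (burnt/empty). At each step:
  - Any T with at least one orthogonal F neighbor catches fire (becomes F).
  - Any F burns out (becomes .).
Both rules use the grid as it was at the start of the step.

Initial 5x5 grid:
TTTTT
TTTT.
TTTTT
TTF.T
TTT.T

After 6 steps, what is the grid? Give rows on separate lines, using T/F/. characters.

Step 1: 3 trees catch fire, 1 burn out
  TTTTT
  TTTT.
  TTFTT
  TF..T
  TTF.T
Step 2: 5 trees catch fire, 3 burn out
  TTTTT
  TTFT.
  TF.FT
  F...T
  TF..T
Step 3: 6 trees catch fire, 5 burn out
  TTFTT
  TF.F.
  F...F
  ....T
  F...T
Step 4: 4 trees catch fire, 6 burn out
  TF.FT
  F....
  .....
  ....F
  ....T
Step 5: 3 trees catch fire, 4 burn out
  F...F
  .....
  .....
  .....
  ....F
Step 6: 0 trees catch fire, 3 burn out
  .....
  .....
  .....
  .....
  .....

.....
.....
.....
.....
.....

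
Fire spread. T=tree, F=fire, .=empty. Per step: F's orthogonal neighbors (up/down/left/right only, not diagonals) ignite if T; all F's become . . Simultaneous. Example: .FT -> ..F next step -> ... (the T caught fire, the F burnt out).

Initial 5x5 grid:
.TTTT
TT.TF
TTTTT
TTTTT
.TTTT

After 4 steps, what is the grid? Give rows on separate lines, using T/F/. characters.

Step 1: 3 trees catch fire, 1 burn out
  .TTTF
  TT.F.
  TTTTF
  TTTTT
  .TTTT
Step 2: 3 trees catch fire, 3 burn out
  .TTF.
  TT...
  TTTF.
  TTTTF
  .TTTT
Step 3: 4 trees catch fire, 3 burn out
  .TF..
  TT...
  TTF..
  TTTF.
  .TTTF
Step 4: 4 trees catch fire, 4 burn out
  .F...
  TT...
  TF...
  TTF..
  .TTF.

.F...
TT...
TF...
TTF..
.TTF.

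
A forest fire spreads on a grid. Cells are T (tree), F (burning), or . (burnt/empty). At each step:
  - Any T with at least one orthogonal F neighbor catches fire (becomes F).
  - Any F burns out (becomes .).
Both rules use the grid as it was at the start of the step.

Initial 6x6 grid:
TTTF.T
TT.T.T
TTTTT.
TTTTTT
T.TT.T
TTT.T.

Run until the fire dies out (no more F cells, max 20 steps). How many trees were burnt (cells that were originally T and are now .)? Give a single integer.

Answer: 24

Derivation:
Step 1: +2 fires, +1 burnt (F count now 2)
Step 2: +2 fires, +2 burnt (F count now 2)
Step 3: +5 fires, +2 burnt (F count now 5)
Step 4: +5 fires, +5 burnt (F count now 5)
Step 5: +4 fires, +5 burnt (F count now 4)
Step 6: +3 fires, +4 burnt (F count now 3)
Step 7: +2 fires, +3 burnt (F count now 2)
Step 8: +1 fires, +2 burnt (F count now 1)
Step 9: +0 fires, +1 burnt (F count now 0)
Fire out after step 9
Initially T: 27, now '.': 33
Total burnt (originally-T cells now '.'): 24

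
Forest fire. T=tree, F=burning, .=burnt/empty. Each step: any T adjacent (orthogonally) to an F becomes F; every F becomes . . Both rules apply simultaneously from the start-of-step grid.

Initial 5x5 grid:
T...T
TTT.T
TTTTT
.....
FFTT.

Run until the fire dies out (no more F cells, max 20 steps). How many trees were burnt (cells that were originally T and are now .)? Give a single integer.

Step 1: +1 fires, +2 burnt (F count now 1)
Step 2: +1 fires, +1 burnt (F count now 1)
Step 3: +0 fires, +1 burnt (F count now 0)
Fire out after step 3
Initially T: 13, now '.': 14
Total burnt (originally-T cells now '.'): 2

Answer: 2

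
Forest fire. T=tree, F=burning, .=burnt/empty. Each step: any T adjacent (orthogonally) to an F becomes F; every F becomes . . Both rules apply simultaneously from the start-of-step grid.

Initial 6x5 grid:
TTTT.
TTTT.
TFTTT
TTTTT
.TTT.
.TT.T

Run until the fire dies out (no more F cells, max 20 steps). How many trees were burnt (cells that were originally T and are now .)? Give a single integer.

Answer: 22

Derivation:
Step 1: +4 fires, +1 burnt (F count now 4)
Step 2: +7 fires, +4 burnt (F count now 7)
Step 3: +7 fires, +7 burnt (F count now 7)
Step 4: +4 fires, +7 burnt (F count now 4)
Step 5: +0 fires, +4 burnt (F count now 0)
Fire out after step 5
Initially T: 23, now '.': 29
Total burnt (originally-T cells now '.'): 22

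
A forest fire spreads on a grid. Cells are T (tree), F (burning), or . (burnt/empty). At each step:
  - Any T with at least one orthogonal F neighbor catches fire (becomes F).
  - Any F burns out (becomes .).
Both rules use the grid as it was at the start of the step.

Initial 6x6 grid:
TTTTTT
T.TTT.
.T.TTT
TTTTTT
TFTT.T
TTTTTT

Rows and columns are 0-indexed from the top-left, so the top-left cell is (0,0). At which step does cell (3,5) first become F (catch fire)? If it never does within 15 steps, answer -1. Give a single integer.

Step 1: cell (3,5)='T' (+4 fires, +1 burnt)
Step 2: cell (3,5)='T' (+6 fires, +4 burnt)
Step 3: cell (3,5)='T' (+2 fires, +6 burnt)
Step 4: cell (3,5)='T' (+3 fires, +2 burnt)
Step 5: cell (3,5)='F' (+4 fires, +3 burnt)
  -> target ignites at step 5
Step 6: cell (3,5)='.' (+5 fires, +4 burnt)
Step 7: cell (3,5)='.' (+2 fires, +5 burnt)
Step 8: cell (3,5)='.' (+2 fires, +2 burnt)
Step 9: cell (3,5)='.' (+1 fires, +2 burnt)
Step 10: cell (3,5)='.' (+1 fires, +1 burnt)
Step 11: cell (3,5)='.' (+0 fires, +1 burnt)
  fire out at step 11

5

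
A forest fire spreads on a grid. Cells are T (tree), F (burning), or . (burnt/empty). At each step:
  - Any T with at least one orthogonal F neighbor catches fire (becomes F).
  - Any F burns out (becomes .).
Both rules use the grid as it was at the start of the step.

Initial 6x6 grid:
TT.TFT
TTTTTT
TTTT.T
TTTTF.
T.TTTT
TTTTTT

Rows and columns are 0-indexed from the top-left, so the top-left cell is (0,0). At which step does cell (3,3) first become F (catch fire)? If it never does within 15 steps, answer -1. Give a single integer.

Step 1: cell (3,3)='F' (+5 fires, +2 burnt)
  -> target ignites at step 1
Step 2: cell (3,3)='.' (+7 fires, +5 burnt)
Step 3: cell (3,3)='.' (+7 fires, +7 burnt)
Step 4: cell (3,3)='.' (+4 fires, +7 burnt)
Step 5: cell (3,3)='.' (+5 fires, +4 burnt)
Step 6: cell (3,3)='.' (+2 fires, +5 burnt)
Step 7: cell (3,3)='.' (+0 fires, +2 burnt)
  fire out at step 7

1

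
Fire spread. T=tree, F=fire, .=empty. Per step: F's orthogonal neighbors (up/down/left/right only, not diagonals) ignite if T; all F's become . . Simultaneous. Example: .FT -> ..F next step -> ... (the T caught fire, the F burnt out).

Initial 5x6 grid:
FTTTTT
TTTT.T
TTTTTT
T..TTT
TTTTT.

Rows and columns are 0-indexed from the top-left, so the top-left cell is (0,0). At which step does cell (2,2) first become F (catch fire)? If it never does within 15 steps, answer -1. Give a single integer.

Step 1: cell (2,2)='T' (+2 fires, +1 burnt)
Step 2: cell (2,2)='T' (+3 fires, +2 burnt)
Step 3: cell (2,2)='T' (+4 fires, +3 burnt)
Step 4: cell (2,2)='F' (+4 fires, +4 burnt)
  -> target ignites at step 4
Step 5: cell (2,2)='.' (+3 fires, +4 burnt)
Step 6: cell (2,2)='.' (+4 fires, +3 burnt)
Step 7: cell (2,2)='.' (+3 fires, +4 burnt)
Step 8: cell (2,2)='.' (+2 fires, +3 burnt)
Step 9: cell (2,2)='.' (+0 fires, +2 burnt)
  fire out at step 9

4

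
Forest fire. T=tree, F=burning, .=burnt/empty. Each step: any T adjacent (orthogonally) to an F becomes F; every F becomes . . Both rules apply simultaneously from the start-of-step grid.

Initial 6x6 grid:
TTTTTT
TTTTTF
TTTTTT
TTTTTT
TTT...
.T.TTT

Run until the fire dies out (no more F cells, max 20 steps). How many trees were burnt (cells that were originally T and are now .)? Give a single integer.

Step 1: +3 fires, +1 burnt (F count now 3)
Step 2: +4 fires, +3 burnt (F count now 4)
Step 3: +4 fires, +4 burnt (F count now 4)
Step 4: +4 fires, +4 burnt (F count now 4)
Step 5: +4 fires, +4 burnt (F count now 4)
Step 6: +4 fires, +4 burnt (F count now 4)
Step 7: +2 fires, +4 burnt (F count now 2)
Step 8: +2 fires, +2 burnt (F count now 2)
Step 9: +0 fires, +2 burnt (F count now 0)
Fire out after step 9
Initially T: 30, now '.': 33
Total burnt (originally-T cells now '.'): 27

Answer: 27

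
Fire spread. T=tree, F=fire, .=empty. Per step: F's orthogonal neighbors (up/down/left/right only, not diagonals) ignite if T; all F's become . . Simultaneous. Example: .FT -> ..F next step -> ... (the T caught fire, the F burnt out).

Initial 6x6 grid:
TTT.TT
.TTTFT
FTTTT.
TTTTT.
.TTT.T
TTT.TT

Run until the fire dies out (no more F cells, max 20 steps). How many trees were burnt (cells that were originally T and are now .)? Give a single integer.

Answer: 24

Derivation:
Step 1: +6 fires, +2 burnt (F count now 6)
Step 2: +7 fires, +6 burnt (F count now 7)
Step 3: +5 fires, +7 burnt (F count now 5)
Step 4: +4 fires, +5 burnt (F count now 4)
Step 5: +2 fires, +4 burnt (F count now 2)
Step 6: +0 fires, +2 burnt (F count now 0)
Fire out after step 6
Initially T: 27, now '.': 33
Total burnt (originally-T cells now '.'): 24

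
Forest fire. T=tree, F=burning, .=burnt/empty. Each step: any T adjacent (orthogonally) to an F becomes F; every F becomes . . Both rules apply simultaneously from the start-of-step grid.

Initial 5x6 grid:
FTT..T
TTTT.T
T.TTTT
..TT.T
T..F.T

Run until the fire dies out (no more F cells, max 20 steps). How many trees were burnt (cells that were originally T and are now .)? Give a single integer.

Answer: 17

Derivation:
Step 1: +3 fires, +2 burnt (F count now 3)
Step 2: +5 fires, +3 burnt (F count now 5)
Step 3: +4 fires, +5 burnt (F count now 4)
Step 4: +1 fires, +4 burnt (F count now 1)
Step 5: +2 fires, +1 burnt (F count now 2)
Step 6: +2 fires, +2 burnt (F count now 2)
Step 7: +0 fires, +2 burnt (F count now 0)
Fire out after step 7
Initially T: 18, now '.': 29
Total burnt (originally-T cells now '.'): 17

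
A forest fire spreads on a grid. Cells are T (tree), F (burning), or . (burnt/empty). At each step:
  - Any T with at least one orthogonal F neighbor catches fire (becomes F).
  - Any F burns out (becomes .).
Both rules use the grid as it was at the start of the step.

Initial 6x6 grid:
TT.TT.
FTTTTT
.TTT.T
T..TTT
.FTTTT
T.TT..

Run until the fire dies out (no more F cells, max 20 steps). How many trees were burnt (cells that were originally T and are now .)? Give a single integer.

Step 1: +3 fires, +2 burnt (F count now 3)
Step 2: +5 fires, +3 burnt (F count now 5)
Step 3: +5 fires, +5 burnt (F count now 5)
Step 4: +5 fires, +5 burnt (F count now 5)
Step 5: +3 fires, +5 burnt (F count now 3)
Step 6: +1 fires, +3 burnt (F count now 1)
Step 7: +0 fires, +1 burnt (F count now 0)
Fire out after step 7
Initially T: 24, now '.': 34
Total burnt (originally-T cells now '.'): 22

Answer: 22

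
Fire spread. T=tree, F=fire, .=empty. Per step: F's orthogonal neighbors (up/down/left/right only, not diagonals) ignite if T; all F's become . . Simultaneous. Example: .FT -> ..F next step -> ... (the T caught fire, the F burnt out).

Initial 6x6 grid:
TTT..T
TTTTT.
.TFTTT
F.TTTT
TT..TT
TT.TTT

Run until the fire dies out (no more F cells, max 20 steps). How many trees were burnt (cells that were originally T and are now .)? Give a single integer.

Answer: 25

Derivation:
Step 1: +5 fires, +2 burnt (F count now 5)
Step 2: +7 fires, +5 burnt (F count now 7)
Step 3: +6 fires, +7 burnt (F count now 6)
Step 4: +3 fires, +6 burnt (F count now 3)
Step 5: +2 fires, +3 burnt (F count now 2)
Step 6: +2 fires, +2 burnt (F count now 2)
Step 7: +0 fires, +2 burnt (F count now 0)
Fire out after step 7
Initially T: 26, now '.': 35
Total burnt (originally-T cells now '.'): 25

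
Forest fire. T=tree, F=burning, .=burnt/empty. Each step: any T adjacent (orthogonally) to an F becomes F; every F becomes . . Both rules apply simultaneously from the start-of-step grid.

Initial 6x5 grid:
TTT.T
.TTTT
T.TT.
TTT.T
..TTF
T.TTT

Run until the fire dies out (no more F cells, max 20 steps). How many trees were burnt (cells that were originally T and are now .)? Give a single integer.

Answer: 20

Derivation:
Step 1: +3 fires, +1 burnt (F count now 3)
Step 2: +2 fires, +3 burnt (F count now 2)
Step 3: +2 fires, +2 burnt (F count now 2)
Step 4: +2 fires, +2 burnt (F count now 2)
Step 5: +3 fires, +2 burnt (F count now 3)
Step 6: +4 fires, +3 burnt (F count now 4)
Step 7: +2 fires, +4 burnt (F count now 2)
Step 8: +2 fires, +2 burnt (F count now 2)
Step 9: +0 fires, +2 burnt (F count now 0)
Fire out after step 9
Initially T: 21, now '.': 29
Total burnt (originally-T cells now '.'): 20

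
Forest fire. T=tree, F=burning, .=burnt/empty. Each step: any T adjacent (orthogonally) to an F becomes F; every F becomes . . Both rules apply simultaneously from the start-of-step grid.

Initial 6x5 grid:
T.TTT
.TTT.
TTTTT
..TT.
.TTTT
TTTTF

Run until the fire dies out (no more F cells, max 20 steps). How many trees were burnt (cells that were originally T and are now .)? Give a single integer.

Step 1: +2 fires, +1 burnt (F count now 2)
Step 2: +2 fires, +2 burnt (F count now 2)
Step 3: +3 fires, +2 burnt (F count now 3)
Step 4: +4 fires, +3 burnt (F count now 4)
Step 5: +3 fires, +4 burnt (F count now 3)
Step 6: +3 fires, +3 burnt (F count now 3)
Step 7: +4 fires, +3 burnt (F count now 4)
Step 8: +0 fires, +4 burnt (F count now 0)
Fire out after step 8
Initially T: 22, now '.': 29
Total burnt (originally-T cells now '.'): 21

Answer: 21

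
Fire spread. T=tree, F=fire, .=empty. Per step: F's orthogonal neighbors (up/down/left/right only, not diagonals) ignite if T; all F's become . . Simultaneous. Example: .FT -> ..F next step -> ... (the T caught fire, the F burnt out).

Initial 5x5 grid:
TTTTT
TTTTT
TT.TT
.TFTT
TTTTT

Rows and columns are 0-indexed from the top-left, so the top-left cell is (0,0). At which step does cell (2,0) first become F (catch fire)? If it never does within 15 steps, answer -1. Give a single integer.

Step 1: cell (2,0)='T' (+3 fires, +1 burnt)
Step 2: cell (2,0)='T' (+5 fires, +3 burnt)
Step 3: cell (2,0)='F' (+6 fires, +5 burnt)
  -> target ignites at step 3
Step 4: cell (2,0)='.' (+5 fires, +6 burnt)
Step 5: cell (2,0)='.' (+3 fires, +5 burnt)
Step 6: cell (2,0)='.' (+0 fires, +3 burnt)
  fire out at step 6

3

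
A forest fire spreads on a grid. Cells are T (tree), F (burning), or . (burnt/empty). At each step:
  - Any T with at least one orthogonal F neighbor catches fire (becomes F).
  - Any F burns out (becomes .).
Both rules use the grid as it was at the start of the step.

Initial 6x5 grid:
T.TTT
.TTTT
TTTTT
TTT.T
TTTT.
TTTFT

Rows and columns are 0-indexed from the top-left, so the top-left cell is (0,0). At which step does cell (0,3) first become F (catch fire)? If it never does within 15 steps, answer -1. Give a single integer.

Step 1: cell (0,3)='T' (+3 fires, +1 burnt)
Step 2: cell (0,3)='T' (+2 fires, +3 burnt)
Step 3: cell (0,3)='T' (+3 fires, +2 burnt)
Step 4: cell (0,3)='T' (+3 fires, +3 burnt)
Step 5: cell (0,3)='T' (+4 fires, +3 burnt)
Step 6: cell (0,3)='T' (+5 fires, +4 burnt)
Step 7: cell (0,3)='F' (+3 fires, +5 burnt)
  -> target ignites at step 7
Step 8: cell (0,3)='.' (+1 fires, +3 burnt)
Step 9: cell (0,3)='.' (+0 fires, +1 burnt)
  fire out at step 9

7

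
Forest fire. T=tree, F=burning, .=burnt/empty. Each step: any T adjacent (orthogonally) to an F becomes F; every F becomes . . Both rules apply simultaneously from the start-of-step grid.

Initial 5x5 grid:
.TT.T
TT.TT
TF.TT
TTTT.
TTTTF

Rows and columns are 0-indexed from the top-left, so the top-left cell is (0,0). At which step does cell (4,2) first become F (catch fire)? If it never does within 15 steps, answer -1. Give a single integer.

Step 1: cell (4,2)='T' (+4 fires, +2 burnt)
Step 2: cell (4,2)='F' (+7 fires, +4 burnt)
  -> target ignites at step 2
Step 3: cell (4,2)='.' (+3 fires, +7 burnt)
Step 4: cell (4,2)='.' (+2 fires, +3 burnt)
Step 5: cell (4,2)='.' (+1 fires, +2 burnt)
Step 6: cell (4,2)='.' (+1 fires, +1 burnt)
Step 7: cell (4,2)='.' (+0 fires, +1 burnt)
  fire out at step 7

2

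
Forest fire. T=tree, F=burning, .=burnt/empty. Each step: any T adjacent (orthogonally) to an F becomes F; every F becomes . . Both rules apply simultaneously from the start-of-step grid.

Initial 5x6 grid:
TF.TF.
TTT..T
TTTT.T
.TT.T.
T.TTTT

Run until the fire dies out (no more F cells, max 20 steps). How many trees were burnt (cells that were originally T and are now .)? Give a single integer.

Step 1: +3 fires, +2 burnt (F count now 3)
Step 2: +3 fires, +3 burnt (F count now 3)
Step 3: +3 fires, +3 burnt (F count now 3)
Step 4: +2 fires, +3 burnt (F count now 2)
Step 5: +1 fires, +2 burnt (F count now 1)
Step 6: +1 fires, +1 burnt (F count now 1)
Step 7: +1 fires, +1 burnt (F count now 1)
Step 8: +2 fires, +1 burnt (F count now 2)
Step 9: +0 fires, +2 burnt (F count now 0)
Fire out after step 9
Initially T: 19, now '.': 27
Total burnt (originally-T cells now '.'): 16

Answer: 16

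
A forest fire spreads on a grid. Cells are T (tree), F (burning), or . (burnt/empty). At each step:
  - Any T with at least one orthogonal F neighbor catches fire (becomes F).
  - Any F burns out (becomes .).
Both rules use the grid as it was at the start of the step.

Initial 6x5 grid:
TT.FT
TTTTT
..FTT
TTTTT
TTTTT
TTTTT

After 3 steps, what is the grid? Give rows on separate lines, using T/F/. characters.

Step 1: 5 trees catch fire, 2 burn out
  TT..F
  TTFFT
  ...FT
  TTFTT
  TTTTT
  TTTTT
Step 2: 6 trees catch fire, 5 burn out
  TT...
  TF..F
  ....F
  TF.FT
  TTFTT
  TTTTT
Step 3: 7 trees catch fire, 6 burn out
  TF...
  F....
  .....
  F...F
  TF.FT
  TTFTT

TF...
F....
.....
F...F
TF.FT
TTFTT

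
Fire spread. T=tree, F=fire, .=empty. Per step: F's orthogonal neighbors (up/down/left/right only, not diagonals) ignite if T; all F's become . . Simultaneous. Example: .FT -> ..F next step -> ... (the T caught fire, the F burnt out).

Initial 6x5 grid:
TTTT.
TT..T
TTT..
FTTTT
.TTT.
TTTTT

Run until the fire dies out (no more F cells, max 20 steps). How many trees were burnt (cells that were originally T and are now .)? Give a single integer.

Step 1: +2 fires, +1 burnt (F count now 2)
Step 2: +4 fires, +2 burnt (F count now 4)
Step 3: +6 fires, +4 burnt (F count now 6)
Step 4: +5 fires, +6 burnt (F count now 5)
Step 5: +2 fires, +5 burnt (F count now 2)
Step 6: +2 fires, +2 burnt (F count now 2)
Step 7: +0 fires, +2 burnt (F count now 0)
Fire out after step 7
Initially T: 22, now '.': 29
Total burnt (originally-T cells now '.'): 21

Answer: 21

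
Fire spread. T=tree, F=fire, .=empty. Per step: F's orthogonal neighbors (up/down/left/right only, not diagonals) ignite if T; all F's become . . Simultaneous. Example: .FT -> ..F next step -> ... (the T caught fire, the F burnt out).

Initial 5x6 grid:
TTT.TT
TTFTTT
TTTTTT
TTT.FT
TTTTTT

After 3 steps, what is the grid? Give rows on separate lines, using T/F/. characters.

Step 1: 7 trees catch fire, 2 burn out
  TTF.TT
  TF.FTT
  TTFTFT
  TTT..F
  TTTTFT
Step 2: 9 trees catch fire, 7 burn out
  TF..TT
  F...FT
  TF.F.F
  TTF...
  TTTF.F
Step 3: 6 trees catch fire, 9 burn out
  F...FT
  .....F
  F.....
  TF....
  TTF...

F...FT
.....F
F.....
TF....
TTF...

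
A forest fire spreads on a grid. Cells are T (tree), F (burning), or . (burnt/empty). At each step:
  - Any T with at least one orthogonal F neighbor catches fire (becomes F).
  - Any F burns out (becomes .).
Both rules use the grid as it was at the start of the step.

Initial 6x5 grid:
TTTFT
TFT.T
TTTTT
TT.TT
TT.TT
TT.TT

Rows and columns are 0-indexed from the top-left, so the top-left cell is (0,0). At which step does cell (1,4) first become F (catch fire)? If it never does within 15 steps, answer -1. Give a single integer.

Step 1: cell (1,4)='T' (+6 fires, +2 burnt)
Step 2: cell (1,4)='F' (+5 fires, +6 burnt)
  -> target ignites at step 2
Step 3: cell (1,4)='.' (+4 fires, +5 burnt)
Step 4: cell (1,4)='.' (+4 fires, +4 burnt)
Step 5: cell (1,4)='.' (+3 fires, +4 burnt)
Step 6: cell (1,4)='.' (+2 fires, +3 burnt)
Step 7: cell (1,4)='.' (+0 fires, +2 burnt)
  fire out at step 7

2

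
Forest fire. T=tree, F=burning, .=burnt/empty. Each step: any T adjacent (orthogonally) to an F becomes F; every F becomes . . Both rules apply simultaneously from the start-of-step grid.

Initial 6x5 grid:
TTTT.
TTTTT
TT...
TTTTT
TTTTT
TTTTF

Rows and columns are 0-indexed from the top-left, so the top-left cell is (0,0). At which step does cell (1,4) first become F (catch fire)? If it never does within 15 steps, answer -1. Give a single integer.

Step 1: cell (1,4)='T' (+2 fires, +1 burnt)
Step 2: cell (1,4)='T' (+3 fires, +2 burnt)
Step 3: cell (1,4)='T' (+3 fires, +3 burnt)
Step 4: cell (1,4)='T' (+3 fires, +3 burnt)
Step 5: cell (1,4)='T' (+2 fires, +3 burnt)
Step 6: cell (1,4)='T' (+2 fires, +2 burnt)
Step 7: cell (1,4)='T' (+2 fires, +2 burnt)
Step 8: cell (1,4)='T' (+3 fires, +2 burnt)
Step 9: cell (1,4)='T' (+3 fires, +3 burnt)
Step 10: cell (1,4)='F' (+2 fires, +3 burnt)
  -> target ignites at step 10
Step 11: cell (1,4)='.' (+0 fires, +2 burnt)
  fire out at step 11

10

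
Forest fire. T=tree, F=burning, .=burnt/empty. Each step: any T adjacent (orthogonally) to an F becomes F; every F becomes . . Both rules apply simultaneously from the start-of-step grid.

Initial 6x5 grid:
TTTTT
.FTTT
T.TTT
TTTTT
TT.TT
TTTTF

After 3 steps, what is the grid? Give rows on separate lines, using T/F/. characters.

Step 1: 4 trees catch fire, 2 burn out
  TFTTT
  ..FTT
  T.TTT
  TTTTT
  TT.TF
  TTTF.
Step 2: 7 trees catch fire, 4 burn out
  F.FTT
  ...FT
  T.FTT
  TTTTF
  TT.F.
  TTF..
Step 3: 7 trees catch fire, 7 burn out
  ...FT
  ....F
  T..FF
  TTFF.
  TT...
  TF...

...FT
....F
T..FF
TTFF.
TT...
TF...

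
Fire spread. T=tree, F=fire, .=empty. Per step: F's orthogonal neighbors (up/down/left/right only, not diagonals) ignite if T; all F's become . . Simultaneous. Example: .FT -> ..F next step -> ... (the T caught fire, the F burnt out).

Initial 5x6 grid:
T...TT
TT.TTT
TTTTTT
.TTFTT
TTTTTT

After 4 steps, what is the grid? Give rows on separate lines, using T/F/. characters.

Step 1: 4 trees catch fire, 1 burn out
  T...TT
  TT.TTT
  TTTFTT
  .TF.FT
  TTTFTT
Step 2: 7 trees catch fire, 4 burn out
  T...TT
  TT.FTT
  TTF.FT
  .F...F
  TTF.FT
Step 3: 5 trees catch fire, 7 burn out
  T...TT
  TT..FT
  TF...F
  ......
  TF...F
Step 4: 5 trees catch fire, 5 burn out
  T...FT
  TF...F
  F.....
  ......
  F.....

T...FT
TF...F
F.....
......
F.....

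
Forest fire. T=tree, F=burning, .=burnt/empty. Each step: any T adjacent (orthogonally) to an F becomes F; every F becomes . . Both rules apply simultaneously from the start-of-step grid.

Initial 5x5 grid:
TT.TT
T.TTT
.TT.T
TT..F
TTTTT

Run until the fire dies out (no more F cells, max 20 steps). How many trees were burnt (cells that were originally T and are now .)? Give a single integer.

Step 1: +2 fires, +1 burnt (F count now 2)
Step 2: +2 fires, +2 burnt (F count now 2)
Step 3: +3 fires, +2 burnt (F count now 3)
Step 4: +3 fires, +3 burnt (F count now 3)
Step 5: +3 fires, +3 burnt (F count now 3)
Step 6: +2 fires, +3 burnt (F count now 2)
Step 7: +0 fires, +2 burnt (F count now 0)
Fire out after step 7
Initially T: 18, now '.': 22
Total burnt (originally-T cells now '.'): 15

Answer: 15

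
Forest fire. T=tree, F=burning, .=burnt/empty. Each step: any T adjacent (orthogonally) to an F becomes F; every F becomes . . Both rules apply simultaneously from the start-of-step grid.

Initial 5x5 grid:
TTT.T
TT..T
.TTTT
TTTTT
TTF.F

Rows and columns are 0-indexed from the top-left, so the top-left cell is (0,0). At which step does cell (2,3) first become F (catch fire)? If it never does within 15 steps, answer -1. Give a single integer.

Step 1: cell (2,3)='T' (+3 fires, +2 burnt)
Step 2: cell (2,3)='T' (+5 fires, +3 burnt)
Step 3: cell (2,3)='F' (+4 fires, +5 burnt)
  -> target ignites at step 3
Step 4: cell (2,3)='.' (+2 fires, +4 burnt)
Step 5: cell (2,3)='.' (+2 fires, +2 burnt)
Step 6: cell (2,3)='.' (+2 fires, +2 burnt)
Step 7: cell (2,3)='.' (+0 fires, +2 burnt)
  fire out at step 7

3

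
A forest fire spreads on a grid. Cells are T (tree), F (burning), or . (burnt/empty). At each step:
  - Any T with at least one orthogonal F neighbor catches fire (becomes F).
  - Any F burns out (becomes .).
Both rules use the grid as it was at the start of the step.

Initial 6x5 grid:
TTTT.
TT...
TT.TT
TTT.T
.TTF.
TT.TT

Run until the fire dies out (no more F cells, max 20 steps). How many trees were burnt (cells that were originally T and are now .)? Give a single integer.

Answer: 17

Derivation:
Step 1: +2 fires, +1 burnt (F count now 2)
Step 2: +3 fires, +2 burnt (F count now 3)
Step 3: +2 fires, +3 burnt (F count now 2)
Step 4: +3 fires, +2 burnt (F count now 3)
Step 5: +2 fires, +3 burnt (F count now 2)
Step 6: +2 fires, +2 burnt (F count now 2)
Step 7: +2 fires, +2 burnt (F count now 2)
Step 8: +1 fires, +2 burnt (F count now 1)
Step 9: +0 fires, +1 burnt (F count now 0)
Fire out after step 9
Initially T: 20, now '.': 27
Total burnt (originally-T cells now '.'): 17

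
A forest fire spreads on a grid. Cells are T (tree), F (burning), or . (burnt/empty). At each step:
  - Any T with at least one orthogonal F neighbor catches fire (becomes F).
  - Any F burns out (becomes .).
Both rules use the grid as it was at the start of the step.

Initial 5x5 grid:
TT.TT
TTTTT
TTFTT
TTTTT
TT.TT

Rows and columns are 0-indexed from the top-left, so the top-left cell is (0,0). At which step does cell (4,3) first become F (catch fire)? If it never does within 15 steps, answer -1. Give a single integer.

Step 1: cell (4,3)='T' (+4 fires, +1 burnt)
Step 2: cell (4,3)='T' (+6 fires, +4 burnt)
Step 3: cell (4,3)='F' (+8 fires, +6 burnt)
  -> target ignites at step 3
Step 4: cell (4,3)='.' (+4 fires, +8 burnt)
Step 5: cell (4,3)='.' (+0 fires, +4 burnt)
  fire out at step 5

3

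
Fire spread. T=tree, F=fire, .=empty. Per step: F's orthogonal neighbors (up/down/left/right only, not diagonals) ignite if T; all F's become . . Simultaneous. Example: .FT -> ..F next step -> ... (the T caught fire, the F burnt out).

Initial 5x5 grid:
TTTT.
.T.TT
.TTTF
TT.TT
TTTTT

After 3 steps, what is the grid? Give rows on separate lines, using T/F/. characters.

Step 1: 3 trees catch fire, 1 burn out
  TTTT.
  .T.TF
  .TTF.
  TT.TF
  TTTTT
Step 2: 4 trees catch fire, 3 burn out
  TTTT.
  .T.F.
  .TF..
  TT.F.
  TTTTF
Step 3: 3 trees catch fire, 4 burn out
  TTTF.
  .T...
  .F...
  TT...
  TTTF.

TTTF.
.T...
.F...
TT...
TTTF.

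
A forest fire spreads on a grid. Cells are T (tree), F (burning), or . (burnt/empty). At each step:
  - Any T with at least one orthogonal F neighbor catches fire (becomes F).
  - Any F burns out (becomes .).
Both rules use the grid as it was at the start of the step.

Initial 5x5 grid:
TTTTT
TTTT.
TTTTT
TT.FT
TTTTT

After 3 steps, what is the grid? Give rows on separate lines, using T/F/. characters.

Step 1: 3 trees catch fire, 1 burn out
  TTTTT
  TTTT.
  TTTFT
  TT..F
  TTTFT
Step 2: 5 trees catch fire, 3 burn out
  TTTTT
  TTTF.
  TTF.F
  TT...
  TTF.F
Step 3: 4 trees catch fire, 5 burn out
  TTTFT
  TTF..
  TF...
  TT...
  TF...

TTTFT
TTF..
TF...
TT...
TF...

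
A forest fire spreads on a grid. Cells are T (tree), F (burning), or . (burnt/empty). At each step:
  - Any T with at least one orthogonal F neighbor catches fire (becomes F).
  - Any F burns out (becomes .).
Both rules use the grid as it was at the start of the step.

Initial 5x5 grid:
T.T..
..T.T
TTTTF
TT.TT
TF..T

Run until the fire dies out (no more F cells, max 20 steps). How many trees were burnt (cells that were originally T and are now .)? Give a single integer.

Answer: 13

Derivation:
Step 1: +5 fires, +2 burnt (F count now 5)
Step 2: +5 fires, +5 burnt (F count now 5)
Step 3: +2 fires, +5 burnt (F count now 2)
Step 4: +1 fires, +2 burnt (F count now 1)
Step 5: +0 fires, +1 burnt (F count now 0)
Fire out after step 5
Initially T: 14, now '.': 24
Total burnt (originally-T cells now '.'): 13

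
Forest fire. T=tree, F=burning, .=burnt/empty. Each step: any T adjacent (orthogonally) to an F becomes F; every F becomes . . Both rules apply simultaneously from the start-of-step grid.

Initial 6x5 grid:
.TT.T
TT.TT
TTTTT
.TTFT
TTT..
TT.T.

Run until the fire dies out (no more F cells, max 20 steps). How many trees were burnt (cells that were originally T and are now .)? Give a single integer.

Step 1: +3 fires, +1 burnt (F count now 3)
Step 2: +5 fires, +3 burnt (F count now 5)
Step 3: +3 fires, +5 burnt (F count now 3)
Step 4: +5 fires, +3 burnt (F count now 5)
Step 5: +3 fires, +5 burnt (F count now 3)
Step 6: +1 fires, +3 burnt (F count now 1)
Step 7: +0 fires, +1 burnt (F count now 0)
Fire out after step 7
Initially T: 21, now '.': 29
Total burnt (originally-T cells now '.'): 20

Answer: 20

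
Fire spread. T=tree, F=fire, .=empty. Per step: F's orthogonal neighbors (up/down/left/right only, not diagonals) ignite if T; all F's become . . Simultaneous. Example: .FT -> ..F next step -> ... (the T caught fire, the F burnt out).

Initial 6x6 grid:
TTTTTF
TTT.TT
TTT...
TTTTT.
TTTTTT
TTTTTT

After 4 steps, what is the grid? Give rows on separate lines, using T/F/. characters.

Step 1: 2 trees catch fire, 1 burn out
  TTTTF.
  TTT.TF
  TTT...
  TTTTT.
  TTTTTT
  TTTTTT
Step 2: 2 trees catch fire, 2 burn out
  TTTF..
  TTT.F.
  TTT...
  TTTTT.
  TTTTTT
  TTTTTT
Step 3: 1 trees catch fire, 2 burn out
  TTF...
  TTT...
  TTT...
  TTTTT.
  TTTTTT
  TTTTTT
Step 4: 2 trees catch fire, 1 burn out
  TF....
  TTF...
  TTT...
  TTTTT.
  TTTTTT
  TTTTTT

TF....
TTF...
TTT...
TTTTT.
TTTTTT
TTTTTT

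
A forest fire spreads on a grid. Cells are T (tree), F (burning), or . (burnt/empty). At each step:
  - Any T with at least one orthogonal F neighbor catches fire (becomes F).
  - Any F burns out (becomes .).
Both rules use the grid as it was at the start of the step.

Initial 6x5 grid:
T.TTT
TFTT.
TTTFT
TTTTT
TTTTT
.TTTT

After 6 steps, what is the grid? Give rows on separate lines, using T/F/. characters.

Step 1: 7 trees catch fire, 2 burn out
  T.TTT
  F.FF.
  TFF.F
  TTTFT
  TTTTT
  .TTTT
Step 2: 8 trees catch fire, 7 burn out
  F.FFT
  .....
  F....
  TFF.F
  TTTFT
  .TTTT
Step 3: 6 trees catch fire, 8 burn out
  ....F
  .....
  .....
  F....
  TFF.F
  .TTFT
Step 4: 4 trees catch fire, 6 burn out
  .....
  .....
  .....
  .....
  F....
  .FF.F
Step 5: 0 trees catch fire, 4 burn out
  .....
  .....
  .....
  .....
  .....
  .....
Step 6: 0 trees catch fire, 0 burn out
  .....
  .....
  .....
  .....
  .....
  .....

.....
.....
.....
.....
.....
.....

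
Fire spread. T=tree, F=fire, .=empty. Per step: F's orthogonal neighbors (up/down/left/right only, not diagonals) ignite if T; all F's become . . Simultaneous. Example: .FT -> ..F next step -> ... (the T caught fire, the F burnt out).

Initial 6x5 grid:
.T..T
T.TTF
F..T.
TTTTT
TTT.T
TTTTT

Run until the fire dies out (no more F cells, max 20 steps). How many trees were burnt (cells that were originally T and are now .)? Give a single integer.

Answer: 19

Derivation:
Step 1: +4 fires, +2 burnt (F count now 4)
Step 2: +4 fires, +4 burnt (F count now 4)
Step 3: +4 fires, +4 burnt (F count now 4)
Step 4: +3 fires, +4 burnt (F count now 3)
Step 5: +2 fires, +3 burnt (F count now 2)
Step 6: +2 fires, +2 burnt (F count now 2)
Step 7: +0 fires, +2 burnt (F count now 0)
Fire out after step 7
Initially T: 20, now '.': 29
Total burnt (originally-T cells now '.'): 19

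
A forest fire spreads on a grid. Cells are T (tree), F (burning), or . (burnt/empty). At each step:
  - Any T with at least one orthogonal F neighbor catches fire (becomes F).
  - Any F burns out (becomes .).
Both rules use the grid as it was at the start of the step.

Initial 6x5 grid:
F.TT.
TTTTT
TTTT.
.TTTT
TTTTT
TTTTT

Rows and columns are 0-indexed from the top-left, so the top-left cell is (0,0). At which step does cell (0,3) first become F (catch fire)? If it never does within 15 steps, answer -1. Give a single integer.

Step 1: cell (0,3)='T' (+1 fires, +1 burnt)
Step 2: cell (0,3)='T' (+2 fires, +1 burnt)
Step 3: cell (0,3)='T' (+2 fires, +2 burnt)
Step 4: cell (0,3)='T' (+4 fires, +2 burnt)
Step 5: cell (0,3)='F' (+5 fires, +4 burnt)
  -> target ignites at step 5
Step 6: cell (0,3)='.' (+4 fires, +5 burnt)
Step 7: cell (0,3)='.' (+4 fires, +4 burnt)
Step 8: cell (0,3)='.' (+2 fires, +4 burnt)
Step 9: cell (0,3)='.' (+1 fires, +2 burnt)
Step 10: cell (0,3)='.' (+0 fires, +1 burnt)
  fire out at step 10

5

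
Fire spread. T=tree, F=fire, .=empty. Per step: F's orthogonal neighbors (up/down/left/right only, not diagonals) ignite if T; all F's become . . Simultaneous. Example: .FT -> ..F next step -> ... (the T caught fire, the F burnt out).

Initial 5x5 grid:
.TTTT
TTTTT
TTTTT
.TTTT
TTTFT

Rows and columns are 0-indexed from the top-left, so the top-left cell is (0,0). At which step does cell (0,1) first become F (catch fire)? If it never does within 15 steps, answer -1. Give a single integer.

Step 1: cell (0,1)='T' (+3 fires, +1 burnt)
Step 2: cell (0,1)='T' (+4 fires, +3 burnt)
Step 3: cell (0,1)='T' (+5 fires, +4 burnt)
Step 4: cell (0,1)='T' (+4 fires, +5 burnt)
Step 5: cell (0,1)='T' (+4 fires, +4 burnt)
Step 6: cell (0,1)='F' (+2 fires, +4 burnt)
  -> target ignites at step 6
Step 7: cell (0,1)='.' (+0 fires, +2 burnt)
  fire out at step 7

6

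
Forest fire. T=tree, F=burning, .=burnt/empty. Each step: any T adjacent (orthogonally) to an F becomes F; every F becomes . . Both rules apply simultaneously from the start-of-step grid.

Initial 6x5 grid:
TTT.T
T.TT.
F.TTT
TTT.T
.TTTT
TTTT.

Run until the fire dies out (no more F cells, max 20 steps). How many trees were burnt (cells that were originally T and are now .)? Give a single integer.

Step 1: +2 fires, +1 burnt (F count now 2)
Step 2: +2 fires, +2 burnt (F count now 2)
Step 3: +3 fires, +2 burnt (F count now 3)
Step 4: +4 fires, +3 burnt (F count now 4)
Step 5: +5 fires, +4 burnt (F count now 5)
Step 6: +4 fires, +5 burnt (F count now 4)
Step 7: +1 fires, +4 burnt (F count now 1)
Step 8: +0 fires, +1 burnt (F count now 0)
Fire out after step 8
Initially T: 22, now '.': 29
Total burnt (originally-T cells now '.'): 21

Answer: 21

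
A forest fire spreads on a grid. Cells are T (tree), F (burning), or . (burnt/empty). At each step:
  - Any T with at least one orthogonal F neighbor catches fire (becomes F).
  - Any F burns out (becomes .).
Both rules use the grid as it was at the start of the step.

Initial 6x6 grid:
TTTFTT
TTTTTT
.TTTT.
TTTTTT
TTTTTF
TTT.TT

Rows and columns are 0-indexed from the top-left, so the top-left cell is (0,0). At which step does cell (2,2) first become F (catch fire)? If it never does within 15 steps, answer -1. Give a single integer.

Step 1: cell (2,2)='T' (+6 fires, +2 burnt)
Step 2: cell (2,2)='T' (+8 fires, +6 burnt)
Step 3: cell (2,2)='F' (+7 fires, +8 burnt)
  -> target ignites at step 3
Step 4: cell (2,2)='.' (+5 fires, +7 burnt)
Step 5: cell (2,2)='.' (+3 fires, +5 burnt)
Step 6: cell (2,2)='.' (+2 fires, +3 burnt)
Step 7: cell (2,2)='.' (+0 fires, +2 burnt)
  fire out at step 7

3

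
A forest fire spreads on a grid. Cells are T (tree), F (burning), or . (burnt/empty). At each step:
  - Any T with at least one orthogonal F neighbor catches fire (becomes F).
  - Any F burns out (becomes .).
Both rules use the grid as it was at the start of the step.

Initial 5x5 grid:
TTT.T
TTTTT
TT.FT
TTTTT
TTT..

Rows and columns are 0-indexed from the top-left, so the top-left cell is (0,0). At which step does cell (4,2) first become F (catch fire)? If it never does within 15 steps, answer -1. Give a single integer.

Step 1: cell (4,2)='T' (+3 fires, +1 burnt)
Step 2: cell (4,2)='T' (+4 fires, +3 burnt)
Step 3: cell (4,2)='F' (+5 fires, +4 burnt)
  -> target ignites at step 3
Step 4: cell (4,2)='.' (+5 fires, +5 burnt)
Step 5: cell (4,2)='.' (+3 fires, +5 burnt)
Step 6: cell (4,2)='.' (+0 fires, +3 burnt)
  fire out at step 6

3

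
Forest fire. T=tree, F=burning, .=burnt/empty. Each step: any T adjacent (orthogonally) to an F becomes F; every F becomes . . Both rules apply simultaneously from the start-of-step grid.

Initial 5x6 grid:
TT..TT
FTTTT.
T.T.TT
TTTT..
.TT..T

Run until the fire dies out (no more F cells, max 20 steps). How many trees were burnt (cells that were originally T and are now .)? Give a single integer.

Step 1: +3 fires, +1 burnt (F count now 3)
Step 2: +3 fires, +3 burnt (F count now 3)
Step 3: +3 fires, +3 burnt (F count now 3)
Step 4: +3 fires, +3 burnt (F count now 3)
Step 5: +4 fires, +3 burnt (F count now 4)
Step 6: +2 fires, +4 burnt (F count now 2)
Step 7: +0 fires, +2 burnt (F count now 0)
Fire out after step 7
Initially T: 19, now '.': 29
Total burnt (originally-T cells now '.'): 18

Answer: 18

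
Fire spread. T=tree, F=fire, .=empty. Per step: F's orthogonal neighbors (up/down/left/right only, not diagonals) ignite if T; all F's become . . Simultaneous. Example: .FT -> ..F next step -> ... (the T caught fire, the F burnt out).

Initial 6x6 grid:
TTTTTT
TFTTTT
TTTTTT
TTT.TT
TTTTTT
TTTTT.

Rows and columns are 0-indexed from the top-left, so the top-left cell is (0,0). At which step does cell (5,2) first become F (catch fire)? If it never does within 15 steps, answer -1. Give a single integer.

Step 1: cell (5,2)='T' (+4 fires, +1 burnt)
Step 2: cell (5,2)='T' (+6 fires, +4 burnt)
Step 3: cell (5,2)='T' (+6 fires, +6 burnt)
Step 4: cell (5,2)='T' (+6 fires, +6 burnt)
Step 5: cell (5,2)='F' (+6 fires, +6 burnt)
  -> target ignites at step 5
Step 6: cell (5,2)='.' (+3 fires, +6 burnt)
Step 7: cell (5,2)='.' (+2 fires, +3 burnt)
Step 8: cell (5,2)='.' (+0 fires, +2 burnt)
  fire out at step 8

5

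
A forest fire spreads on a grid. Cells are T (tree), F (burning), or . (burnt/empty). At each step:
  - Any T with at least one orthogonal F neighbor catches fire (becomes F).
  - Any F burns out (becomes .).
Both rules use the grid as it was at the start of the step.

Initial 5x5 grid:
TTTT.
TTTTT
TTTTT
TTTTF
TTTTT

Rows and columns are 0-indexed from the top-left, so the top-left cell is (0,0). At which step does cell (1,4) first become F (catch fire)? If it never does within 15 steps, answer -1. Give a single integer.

Step 1: cell (1,4)='T' (+3 fires, +1 burnt)
Step 2: cell (1,4)='F' (+4 fires, +3 burnt)
  -> target ignites at step 2
Step 3: cell (1,4)='.' (+4 fires, +4 burnt)
Step 4: cell (1,4)='.' (+5 fires, +4 burnt)
Step 5: cell (1,4)='.' (+4 fires, +5 burnt)
Step 6: cell (1,4)='.' (+2 fires, +4 burnt)
Step 7: cell (1,4)='.' (+1 fires, +2 burnt)
Step 8: cell (1,4)='.' (+0 fires, +1 burnt)
  fire out at step 8

2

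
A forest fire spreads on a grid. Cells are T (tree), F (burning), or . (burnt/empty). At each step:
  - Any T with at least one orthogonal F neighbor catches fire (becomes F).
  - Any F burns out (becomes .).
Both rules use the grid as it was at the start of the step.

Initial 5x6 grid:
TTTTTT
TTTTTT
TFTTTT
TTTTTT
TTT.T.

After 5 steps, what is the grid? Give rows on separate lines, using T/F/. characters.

Step 1: 4 trees catch fire, 1 burn out
  TTTTTT
  TFTTTT
  F.FTTT
  TFTTTT
  TTT.T.
Step 2: 7 trees catch fire, 4 burn out
  TFTTTT
  F.FTTT
  ...FTT
  F.FTTT
  TFT.T.
Step 3: 7 trees catch fire, 7 burn out
  F.FTTT
  ...FTT
  ....FT
  ...FTT
  F.F.T.
Step 4: 4 trees catch fire, 7 burn out
  ...FTT
  ....FT
  .....F
  ....FT
  ....T.
Step 5: 4 trees catch fire, 4 burn out
  ....FT
  .....F
  ......
  .....F
  ....F.

....FT
.....F
......
.....F
....F.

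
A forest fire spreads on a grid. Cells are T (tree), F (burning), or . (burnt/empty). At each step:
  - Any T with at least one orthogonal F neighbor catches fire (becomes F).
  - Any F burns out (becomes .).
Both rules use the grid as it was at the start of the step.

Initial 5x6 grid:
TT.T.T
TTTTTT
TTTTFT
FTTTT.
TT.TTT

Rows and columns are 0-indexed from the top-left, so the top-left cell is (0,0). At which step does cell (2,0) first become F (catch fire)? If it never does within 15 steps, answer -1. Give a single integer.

Step 1: cell (2,0)='F' (+7 fires, +2 burnt)
  -> target ignites at step 1
Step 2: cell (2,0)='.' (+9 fires, +7 burnt)
Step 3: cell (2,0)='.' (+7 fires, +9 burnt)
Step 4: cell (2,0)='.' (+1 fires, +7 burnt)
Step 5: cell (2,0)='.' (+0 fires, +1 burnt)
  fire out at step 5

1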